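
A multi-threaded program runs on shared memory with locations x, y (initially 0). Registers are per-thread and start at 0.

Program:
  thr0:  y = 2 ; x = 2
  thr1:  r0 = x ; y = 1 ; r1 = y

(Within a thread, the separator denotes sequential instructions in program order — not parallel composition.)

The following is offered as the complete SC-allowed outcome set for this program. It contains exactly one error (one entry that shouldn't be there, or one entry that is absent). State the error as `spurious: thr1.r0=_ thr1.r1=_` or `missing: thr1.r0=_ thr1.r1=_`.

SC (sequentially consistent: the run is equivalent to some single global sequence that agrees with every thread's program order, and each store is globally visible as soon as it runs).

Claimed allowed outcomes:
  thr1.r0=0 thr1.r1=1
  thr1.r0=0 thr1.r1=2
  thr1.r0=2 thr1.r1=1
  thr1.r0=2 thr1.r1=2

spurious: thr1.r0=2 thr1.r1=2

outcome vector order: (thr1.r0,thr1.r1)
[SC] allowed = {(0,1), (0,2), (2,1)}
claimed∖SC = {(2,2)}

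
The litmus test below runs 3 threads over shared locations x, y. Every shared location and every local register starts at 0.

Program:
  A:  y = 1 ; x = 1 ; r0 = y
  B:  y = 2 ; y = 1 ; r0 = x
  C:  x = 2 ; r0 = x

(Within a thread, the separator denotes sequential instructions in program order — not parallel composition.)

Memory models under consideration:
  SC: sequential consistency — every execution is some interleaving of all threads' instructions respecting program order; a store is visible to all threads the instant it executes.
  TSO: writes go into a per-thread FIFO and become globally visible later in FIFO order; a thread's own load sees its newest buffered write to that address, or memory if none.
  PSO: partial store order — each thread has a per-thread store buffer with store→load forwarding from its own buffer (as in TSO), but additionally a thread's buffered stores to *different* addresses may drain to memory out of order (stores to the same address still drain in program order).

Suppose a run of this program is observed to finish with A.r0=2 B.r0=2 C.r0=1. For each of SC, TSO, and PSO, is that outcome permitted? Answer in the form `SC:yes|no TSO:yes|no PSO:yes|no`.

outcome vector order: (A.r0,B.r0,C.r0)
under SC → 101 102 111 112 121 122 211 212 222
under TSO → 101 102 111 112 121 122 201 202 211 212 221 222
under PSO → 101 102 111 112 121 122 201 202 211 212 221 222
target 221 ∈ {TSO,PSO}

SC:no TSO:yes PSO:yes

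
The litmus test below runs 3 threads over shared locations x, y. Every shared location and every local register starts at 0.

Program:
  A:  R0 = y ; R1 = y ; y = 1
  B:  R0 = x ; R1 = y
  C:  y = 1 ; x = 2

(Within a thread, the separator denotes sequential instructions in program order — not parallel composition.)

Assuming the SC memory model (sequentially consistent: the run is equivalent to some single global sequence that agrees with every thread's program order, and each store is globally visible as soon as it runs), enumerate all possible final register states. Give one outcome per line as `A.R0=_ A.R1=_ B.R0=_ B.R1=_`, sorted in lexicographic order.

outcome vector order: (A.R0,A.R1,B.R0,B.R1)
|SC outcomes| = 9

A.R0=0 A.R1=0 B.R0=0 B.R1=0
A.R0=0 A.R1=0 B.R0=0 B.R1=1
A.R0=0 A.R1=0 B.R0=2 B.R1=1
A.R0=0 A.R1=1 B.R0=0 B.R1=0
A.R0=0 A.R1=1 B.R0=0 B.R1=1
A.R0=0 A.R1=1 B.R0=2 B.R1=1
A.R0=1 A.R1=1 B.R0=0 B.R1=0
A.R0=1 A.R1=1 B.R0=0 B.R1=1
A.R0=1 A.R1=1 B.R0=2 B.R1=1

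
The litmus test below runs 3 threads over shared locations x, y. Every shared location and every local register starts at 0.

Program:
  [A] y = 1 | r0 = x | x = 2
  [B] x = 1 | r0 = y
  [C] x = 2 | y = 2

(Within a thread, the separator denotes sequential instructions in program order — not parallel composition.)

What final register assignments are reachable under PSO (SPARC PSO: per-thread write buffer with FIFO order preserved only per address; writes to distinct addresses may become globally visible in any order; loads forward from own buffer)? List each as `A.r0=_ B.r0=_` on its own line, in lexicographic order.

outcome vector order: (A.r0,B.r0)
|PSO outcomes| = 9

A.r0=0 B.r0=0
A.r0=0 B.r0=1
A.r0=0 B.r0=2
A.r0=1 B.r0=0
A.r0=1 B.r0=1
A.r0=1 B.r0=2
A.r0=2 B.r0=0
A.r0=2 B.r0=1
A.r0=2 B.r0=2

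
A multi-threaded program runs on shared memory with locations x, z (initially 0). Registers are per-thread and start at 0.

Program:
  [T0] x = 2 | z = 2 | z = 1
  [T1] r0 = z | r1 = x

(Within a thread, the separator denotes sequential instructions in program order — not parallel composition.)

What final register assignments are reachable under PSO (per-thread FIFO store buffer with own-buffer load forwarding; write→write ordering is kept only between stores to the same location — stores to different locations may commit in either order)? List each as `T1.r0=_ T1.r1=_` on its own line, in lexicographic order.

T1.r0=0 T1.r1=0
T1.r0=0 T1.r1=2
T1.r0=1 T1.r1=0
T1.r0=1 T1.r1=2
T1.r0=2 T1.r1=0
T1.r0=2 T1.r1=2

outcome vector order: (T1.r0,T1.r1)
|PSO outcomes| = 6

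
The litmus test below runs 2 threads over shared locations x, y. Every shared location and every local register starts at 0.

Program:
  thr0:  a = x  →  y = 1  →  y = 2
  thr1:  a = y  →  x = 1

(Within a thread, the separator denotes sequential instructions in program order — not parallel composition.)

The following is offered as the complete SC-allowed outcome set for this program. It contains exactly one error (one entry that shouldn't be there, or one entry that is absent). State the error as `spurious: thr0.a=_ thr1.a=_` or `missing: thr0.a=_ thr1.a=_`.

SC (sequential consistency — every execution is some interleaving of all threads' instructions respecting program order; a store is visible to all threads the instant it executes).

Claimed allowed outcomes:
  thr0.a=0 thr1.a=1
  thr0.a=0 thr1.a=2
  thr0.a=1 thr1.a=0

outcome vector order: (thr0.a,thr1.a)
under SC → <0 0>, <0 1>, <0 2>, <1 0>
SC∖claimed = {<0 0>}

missing: thr0.a=0 thr1.a=0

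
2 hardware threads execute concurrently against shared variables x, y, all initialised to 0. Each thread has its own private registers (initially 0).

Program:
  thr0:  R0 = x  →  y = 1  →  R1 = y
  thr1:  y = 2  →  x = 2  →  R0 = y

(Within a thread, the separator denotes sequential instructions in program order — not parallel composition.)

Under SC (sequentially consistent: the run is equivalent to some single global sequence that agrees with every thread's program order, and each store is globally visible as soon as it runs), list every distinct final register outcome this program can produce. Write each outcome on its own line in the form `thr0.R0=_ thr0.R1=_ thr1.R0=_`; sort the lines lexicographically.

thr0.R0=0 thr0.R1=1 thr1.R0=1
thr0.R0=0 thr0.R1=1 thr1.R0=2
thr0.R0=0 thr0.R1=2 thr1.R0=2
thr0.R0=2 thr0.R1=1 thr1.R0=1
thr0.R0=2 thr0.R1=1 thr1.R0=2

outcome vector order: (thr0.R0,thr0.R1,thr1.R0)
|SC outcomes| = 5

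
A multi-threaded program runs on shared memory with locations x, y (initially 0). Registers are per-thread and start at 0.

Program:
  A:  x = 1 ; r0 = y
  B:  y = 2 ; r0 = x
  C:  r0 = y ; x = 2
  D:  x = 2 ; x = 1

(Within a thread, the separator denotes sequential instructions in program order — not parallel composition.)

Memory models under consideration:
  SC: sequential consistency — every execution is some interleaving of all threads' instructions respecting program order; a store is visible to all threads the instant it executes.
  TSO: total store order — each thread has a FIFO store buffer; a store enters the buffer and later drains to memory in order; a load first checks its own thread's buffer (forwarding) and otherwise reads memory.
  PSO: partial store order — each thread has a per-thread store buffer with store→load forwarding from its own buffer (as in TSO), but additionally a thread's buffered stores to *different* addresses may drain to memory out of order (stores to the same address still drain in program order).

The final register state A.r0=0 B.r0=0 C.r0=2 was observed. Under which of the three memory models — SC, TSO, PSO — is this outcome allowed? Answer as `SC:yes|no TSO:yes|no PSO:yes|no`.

outcome vector order: (A.r0,B.r0,C.r0)
SC: 10 outcomes — {0/1/0 0/1/2 0/2/0 0/2/2 2/0/0 2/0/2 2/1/0 2/1/2 2/2/0 2/2/2}
TSO: 12 outcomes — {0/0/0 0/0/2 0/1/0 0/1/2 0/2/0 0/2/2 2/0/0 2/0/2 2/1/0 2/1/2 2/2/0 2/2/2}
PSO: 12 outcomes — {0/0/0 0/0/2 0/1/0 0/1/2 0/2/0 0/2/2 2/0/0 2/0/2 2/1/0 2/1/2 2/2/0 2/2/2}
target 0/0/2 ∈ {TSO,PSO}

SC:no TSO:yes PSO:yes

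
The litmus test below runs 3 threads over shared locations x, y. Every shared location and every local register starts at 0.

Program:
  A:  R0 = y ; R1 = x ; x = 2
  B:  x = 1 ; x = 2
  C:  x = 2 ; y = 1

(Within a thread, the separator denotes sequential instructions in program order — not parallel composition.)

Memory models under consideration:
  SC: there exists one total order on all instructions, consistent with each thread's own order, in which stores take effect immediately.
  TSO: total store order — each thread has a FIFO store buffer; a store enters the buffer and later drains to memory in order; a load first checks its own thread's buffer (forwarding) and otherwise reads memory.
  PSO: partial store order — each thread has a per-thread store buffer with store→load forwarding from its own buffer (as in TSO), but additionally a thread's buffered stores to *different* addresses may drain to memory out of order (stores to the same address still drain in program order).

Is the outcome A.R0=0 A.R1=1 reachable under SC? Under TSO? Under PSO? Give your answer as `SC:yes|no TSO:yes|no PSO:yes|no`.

SC:yes TSO:yes PSO:yes

outcome vector order: (A.R0,A.R1)
SC (5): 0/0; 0/1; 0/2; 1/1; 1/2
TSO (5): 0/0; 0/1; 0/2; 1/1; 1/2
PSO (6): 0/0; 0/1; 0/2; 1/0; 1/1; 1/2
target 0/1 ∈ {SC,TSO,PSO}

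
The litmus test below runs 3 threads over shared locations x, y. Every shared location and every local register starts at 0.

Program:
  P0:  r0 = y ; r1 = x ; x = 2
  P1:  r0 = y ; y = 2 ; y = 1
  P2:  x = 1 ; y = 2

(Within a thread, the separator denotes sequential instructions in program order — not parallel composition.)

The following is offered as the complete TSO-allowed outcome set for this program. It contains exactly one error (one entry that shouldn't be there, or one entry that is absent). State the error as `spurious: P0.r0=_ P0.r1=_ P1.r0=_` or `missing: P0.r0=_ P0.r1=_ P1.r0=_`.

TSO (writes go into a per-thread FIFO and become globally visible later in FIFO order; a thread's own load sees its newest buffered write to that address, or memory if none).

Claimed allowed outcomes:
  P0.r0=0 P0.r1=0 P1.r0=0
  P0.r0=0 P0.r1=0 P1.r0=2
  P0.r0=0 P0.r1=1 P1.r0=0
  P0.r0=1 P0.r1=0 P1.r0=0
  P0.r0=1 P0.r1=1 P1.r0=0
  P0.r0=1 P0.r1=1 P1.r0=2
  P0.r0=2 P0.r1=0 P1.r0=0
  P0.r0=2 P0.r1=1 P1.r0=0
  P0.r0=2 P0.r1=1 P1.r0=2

outcome vector order: (P0.r0,P0.r1,P1.r0)
[TSO] allowed = {(0,0,0) (0,0,2) (0,1,0) (0,1,2) (1,0,0) (1,1,0) (1,1,2) (2,0,0) (2,1,0) (2,1,2)}
TSO∖claimed = {(0,1,2)}

missing: P0.r0=0 P0.r1=1 P1.r0=2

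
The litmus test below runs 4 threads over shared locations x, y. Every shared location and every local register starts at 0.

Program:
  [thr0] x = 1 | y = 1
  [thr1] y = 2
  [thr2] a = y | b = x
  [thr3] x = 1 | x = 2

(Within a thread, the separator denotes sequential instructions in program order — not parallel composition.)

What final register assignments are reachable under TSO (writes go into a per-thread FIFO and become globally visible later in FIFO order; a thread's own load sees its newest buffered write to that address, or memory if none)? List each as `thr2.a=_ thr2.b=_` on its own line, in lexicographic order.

thr2.a=0 thr2.b=0
thr2.a=0 thr2.b=1
thr2.a=0 thr2.b=2
thr2.a=1 thr2.b=1
thr2.a=1 thr2.b=2
thr2.a=2 thr2.b=0
thr2.a=2 thr2.b=1
thr2.a=2 thr2.b=2

outcome vector order: (thr2.a,thr2.b)
|TSO outcomes| = 8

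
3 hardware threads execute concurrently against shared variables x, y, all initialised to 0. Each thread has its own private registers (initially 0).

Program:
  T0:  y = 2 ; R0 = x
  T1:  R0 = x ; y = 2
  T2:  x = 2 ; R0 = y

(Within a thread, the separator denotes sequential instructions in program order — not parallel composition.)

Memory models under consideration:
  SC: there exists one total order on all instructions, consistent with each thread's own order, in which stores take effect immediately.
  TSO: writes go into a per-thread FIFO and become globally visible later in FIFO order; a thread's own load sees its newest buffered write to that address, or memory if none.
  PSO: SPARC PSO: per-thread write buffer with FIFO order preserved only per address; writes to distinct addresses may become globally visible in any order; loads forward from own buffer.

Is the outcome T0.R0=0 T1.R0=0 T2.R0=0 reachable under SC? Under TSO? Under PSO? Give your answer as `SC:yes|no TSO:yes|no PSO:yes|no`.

SC:no TSO:yes PSO:yes

outcome vector order: (T0.R0,T1.R0,T2.R0)
under SC → (0,0,2), (0,2,2), (2,0,0), (2,0,2), (2,2,0), (2,2,2)
under TSO → (0,0,0), (0,0,2), (0,2,0), (0,2,2), (2,0,0), (2,0,2), (2,2,0), (2,2,2)
under PSO → (0,0,0), (0,0,2), (0,2,0), (0,2,2), (2,0,0), (2,0,2), (2,2,0), (2,2,2)
target (0,0,0) ∈ {TSO,PSO}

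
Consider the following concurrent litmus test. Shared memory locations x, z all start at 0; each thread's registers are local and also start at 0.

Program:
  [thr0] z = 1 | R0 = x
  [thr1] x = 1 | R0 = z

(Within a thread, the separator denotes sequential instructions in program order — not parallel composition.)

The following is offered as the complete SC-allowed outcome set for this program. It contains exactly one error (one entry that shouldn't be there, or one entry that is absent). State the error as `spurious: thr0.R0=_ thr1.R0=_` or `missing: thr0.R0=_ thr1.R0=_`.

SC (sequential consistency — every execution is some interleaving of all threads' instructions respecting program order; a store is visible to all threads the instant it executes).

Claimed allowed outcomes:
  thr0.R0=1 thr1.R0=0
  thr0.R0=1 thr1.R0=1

outcome vector order: (thr0.R0,thr1.R0)
SC (3): (0,1), (1,0), (1,1)
SC∖claimed = {(0,1)}

missing: thr0.R0=0 thr1.R0=1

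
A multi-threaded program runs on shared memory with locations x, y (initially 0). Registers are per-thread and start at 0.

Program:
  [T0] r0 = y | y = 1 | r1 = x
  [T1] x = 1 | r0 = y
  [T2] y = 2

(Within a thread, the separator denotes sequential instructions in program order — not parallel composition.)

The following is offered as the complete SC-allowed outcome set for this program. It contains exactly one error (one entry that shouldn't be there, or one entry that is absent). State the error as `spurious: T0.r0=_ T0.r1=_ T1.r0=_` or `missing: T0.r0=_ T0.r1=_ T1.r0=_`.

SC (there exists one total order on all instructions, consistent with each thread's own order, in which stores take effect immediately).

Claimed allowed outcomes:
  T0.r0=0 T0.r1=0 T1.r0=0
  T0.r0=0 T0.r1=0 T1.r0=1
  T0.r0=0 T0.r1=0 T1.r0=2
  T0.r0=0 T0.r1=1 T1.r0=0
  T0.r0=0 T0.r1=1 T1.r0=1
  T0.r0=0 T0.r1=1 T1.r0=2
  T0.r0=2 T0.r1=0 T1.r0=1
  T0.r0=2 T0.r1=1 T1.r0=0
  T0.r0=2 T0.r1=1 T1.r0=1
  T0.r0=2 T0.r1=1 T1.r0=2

outcome vector order: (T0.r0,T0.r1,T1.r0)
SC: 9 outcomes — {0/0/1, 0/0/2, 0/1/0, 0/1/1, 0/1/2, 2/0/1, 2/1/0, 2/1/1, 2/1/2}
claimed∖SC = {0/0/0}

spurious: T0.r0=0 T0.r1=0 T1.r0=0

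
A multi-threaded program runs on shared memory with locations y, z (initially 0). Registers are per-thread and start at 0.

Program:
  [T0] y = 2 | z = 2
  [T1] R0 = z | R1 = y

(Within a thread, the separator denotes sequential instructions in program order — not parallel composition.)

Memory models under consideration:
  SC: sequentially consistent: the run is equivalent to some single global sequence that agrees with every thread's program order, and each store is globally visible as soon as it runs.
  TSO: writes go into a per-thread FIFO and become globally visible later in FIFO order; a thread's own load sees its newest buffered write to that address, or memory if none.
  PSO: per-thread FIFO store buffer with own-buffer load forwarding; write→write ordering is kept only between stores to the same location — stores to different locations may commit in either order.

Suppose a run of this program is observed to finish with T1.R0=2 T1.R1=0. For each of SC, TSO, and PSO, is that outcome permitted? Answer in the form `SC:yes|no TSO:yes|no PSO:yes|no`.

outcome vector order: (T1.R0,T1.R1)
under SC → <0 0> <0 2> <2 2>
under TSO → <0 0> <0 2> <2 2>
under PSO → <0 0> <0 2> <2 0> <2 2>
target <2 0> ∈ {PSO}

SC:no TSO:no PSO:yes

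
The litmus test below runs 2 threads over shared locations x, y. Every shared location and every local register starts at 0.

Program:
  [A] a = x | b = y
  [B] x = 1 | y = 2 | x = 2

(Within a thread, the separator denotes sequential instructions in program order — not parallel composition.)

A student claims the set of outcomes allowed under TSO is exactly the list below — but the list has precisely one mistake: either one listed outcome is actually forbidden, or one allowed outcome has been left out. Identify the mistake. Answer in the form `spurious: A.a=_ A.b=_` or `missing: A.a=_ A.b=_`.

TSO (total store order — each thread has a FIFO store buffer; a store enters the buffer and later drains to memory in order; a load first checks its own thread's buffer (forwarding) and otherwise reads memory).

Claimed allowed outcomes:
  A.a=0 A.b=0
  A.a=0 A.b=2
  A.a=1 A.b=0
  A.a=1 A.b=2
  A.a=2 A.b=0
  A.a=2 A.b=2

outcome vector order: (A.a,A.b)
TSO: 5 outcomes — {(0,0) (0,2) (1,0) (1,2) (2,2)}
claimed∖TSO = {(2,0)}

spurious: A.a=2 A.b=0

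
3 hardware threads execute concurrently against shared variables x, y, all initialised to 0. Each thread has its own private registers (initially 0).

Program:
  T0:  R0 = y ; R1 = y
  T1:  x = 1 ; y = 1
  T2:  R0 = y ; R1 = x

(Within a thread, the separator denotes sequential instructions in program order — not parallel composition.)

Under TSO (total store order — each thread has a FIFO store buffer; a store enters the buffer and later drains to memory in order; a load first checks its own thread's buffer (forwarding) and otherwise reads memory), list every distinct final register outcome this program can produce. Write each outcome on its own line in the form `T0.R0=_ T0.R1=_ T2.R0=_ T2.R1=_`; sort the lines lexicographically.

T0.R0=0 T0.R1=0 T2.R0=0 T2.R1=0
T0.R0=0 T0.R1=0 T2.R0=0 T2.R1=1
T0.R0=0 T0.R1=0 T2.R0=1 T2.R1=1
T0.R0=0 T0.R1=1 T2.R0=0 T2.R1=0
T0.R0=0 T0.R1=1 T2.R0=0 T2.R1=1
T0.R0=0 T0.R1=1 T2.R0=1 T2.R1=1
T0.R0=1 T0.R1=1 T2.R0=0 T2.R1=0
T0.R0=1 T0.R1=1 T2.R0=0 T2.R1=1
T0.R0=1 T0.R1=1 T2.R0=1 T2.R1=1

outcome vector order: (T0.R0,T0.R1,T2.R0,T2.R1)
|TSO outcomes| = 9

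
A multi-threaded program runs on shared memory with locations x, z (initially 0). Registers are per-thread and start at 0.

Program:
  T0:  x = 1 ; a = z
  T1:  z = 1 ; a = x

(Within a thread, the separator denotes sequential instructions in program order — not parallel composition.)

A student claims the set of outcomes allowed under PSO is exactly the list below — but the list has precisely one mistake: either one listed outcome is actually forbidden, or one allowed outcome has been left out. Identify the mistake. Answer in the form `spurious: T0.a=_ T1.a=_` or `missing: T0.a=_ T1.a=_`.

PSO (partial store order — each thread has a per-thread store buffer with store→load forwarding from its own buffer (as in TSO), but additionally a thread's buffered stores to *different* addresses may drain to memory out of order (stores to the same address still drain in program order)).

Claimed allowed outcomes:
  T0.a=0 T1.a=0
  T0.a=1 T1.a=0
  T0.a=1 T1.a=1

outcome vector order: (T0.a,T1.a)
PSO (4): 0/0 0/1 1/0 1/1
PSO∖claimed = {0/1}

missing: T0.a=0 T1.a=1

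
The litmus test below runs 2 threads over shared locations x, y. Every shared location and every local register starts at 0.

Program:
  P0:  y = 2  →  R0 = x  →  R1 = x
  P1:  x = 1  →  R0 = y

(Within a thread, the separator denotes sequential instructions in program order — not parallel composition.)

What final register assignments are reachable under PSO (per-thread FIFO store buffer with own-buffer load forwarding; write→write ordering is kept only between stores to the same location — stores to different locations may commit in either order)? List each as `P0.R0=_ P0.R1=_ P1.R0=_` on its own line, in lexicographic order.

P0.R0=0 P0.R1=0 P1.R0=0
P0.R0=0 P0.R1=0 P1.R0=2
P0.R0=0 P0.R1=1 P1.R0=0
P0.R0=0 P0.R1=1 P1.R0=2
P0.R0=1 P0.R1=1 P1.R0=0
P0.R0=1 P0.R1=1 P1.R0=2

outcome vector order: (P0.R0,P0.R1,P1.R0)
|PSO outcomes| = 6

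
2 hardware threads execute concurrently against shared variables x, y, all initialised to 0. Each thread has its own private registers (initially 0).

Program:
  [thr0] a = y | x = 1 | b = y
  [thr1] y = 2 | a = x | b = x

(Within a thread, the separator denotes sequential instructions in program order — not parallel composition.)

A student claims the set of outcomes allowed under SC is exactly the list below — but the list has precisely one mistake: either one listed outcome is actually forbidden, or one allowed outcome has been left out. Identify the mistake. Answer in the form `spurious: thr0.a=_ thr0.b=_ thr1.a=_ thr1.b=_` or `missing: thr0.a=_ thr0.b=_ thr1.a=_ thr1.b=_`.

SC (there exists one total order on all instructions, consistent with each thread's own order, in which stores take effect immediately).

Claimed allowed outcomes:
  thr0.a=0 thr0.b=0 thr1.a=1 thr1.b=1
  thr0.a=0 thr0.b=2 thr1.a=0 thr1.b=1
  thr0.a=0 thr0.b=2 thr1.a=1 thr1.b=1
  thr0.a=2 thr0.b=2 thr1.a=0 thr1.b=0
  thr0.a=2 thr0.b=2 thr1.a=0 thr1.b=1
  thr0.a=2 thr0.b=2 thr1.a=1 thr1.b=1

missing: thr0.a=0 thr0.b=2 thr1.a=0 thr1.b=0

outcome vector order: (thr0.a,thr0.b,thr1.a,thr1.b)
[SC] allowed = {0/0/1/1, 0/2/0/0, 0/2/0/1, 0/2/1/1, 2/2/0/0, 2/2/0/1, 2/2/1/1}
SC∖claimed = {0/2/0/0}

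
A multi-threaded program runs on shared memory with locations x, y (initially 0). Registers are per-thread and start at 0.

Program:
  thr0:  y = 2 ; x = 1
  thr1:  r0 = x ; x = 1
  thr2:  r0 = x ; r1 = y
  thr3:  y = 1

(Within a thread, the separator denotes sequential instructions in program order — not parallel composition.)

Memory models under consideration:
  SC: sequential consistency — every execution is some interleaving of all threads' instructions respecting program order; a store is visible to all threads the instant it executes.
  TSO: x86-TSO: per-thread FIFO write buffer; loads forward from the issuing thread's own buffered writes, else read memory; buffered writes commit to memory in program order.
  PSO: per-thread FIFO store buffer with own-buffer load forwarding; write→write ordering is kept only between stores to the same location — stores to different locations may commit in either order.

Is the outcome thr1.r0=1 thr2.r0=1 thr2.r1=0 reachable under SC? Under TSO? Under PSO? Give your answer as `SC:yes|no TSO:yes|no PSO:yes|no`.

SC:no TSO:no PSO:yes

outcome vector order: (thr1.r0,thr2.r0,thr2.r1)
SC (11): 000; 001; 002; 010; 011; 012; 100; 101; 102; 111; 112
TSO (11): 000; 001; 002; 010; 011; 012; 100; 101; 102; 111; 112
PSO (12): 000; 001; 002; 010; 011; 012; 100; 101; 102; 110; 111; 112
target 110 ∈ {PSO}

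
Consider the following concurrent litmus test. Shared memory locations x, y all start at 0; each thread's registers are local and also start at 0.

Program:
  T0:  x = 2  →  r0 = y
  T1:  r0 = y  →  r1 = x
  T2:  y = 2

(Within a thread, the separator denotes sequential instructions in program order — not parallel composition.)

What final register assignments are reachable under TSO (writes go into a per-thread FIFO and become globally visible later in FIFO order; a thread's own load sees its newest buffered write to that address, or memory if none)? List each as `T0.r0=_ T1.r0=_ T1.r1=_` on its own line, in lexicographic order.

T0.r0=0 T1.r0=0 T1.r1=0
T0.r0=0 T1.r0=0 T1.r1=2
T0.r0=0 T1.r0=2 T1.r1=0
T0.r0=0 T1.r0=2 T1.r1=2
T0.r0=2 T1.r0=0 T1.r1=0
T0.r0=2 T1.r0=0 T1.r1=2
T0.r0=2 T1.r0=2 T1.r1=0
T0.r0=2 T1.r0=2 T1.r1=2

outcome vector order: (T0.r0,T1.r0,T1.r1)
|TSO outcomes| = 8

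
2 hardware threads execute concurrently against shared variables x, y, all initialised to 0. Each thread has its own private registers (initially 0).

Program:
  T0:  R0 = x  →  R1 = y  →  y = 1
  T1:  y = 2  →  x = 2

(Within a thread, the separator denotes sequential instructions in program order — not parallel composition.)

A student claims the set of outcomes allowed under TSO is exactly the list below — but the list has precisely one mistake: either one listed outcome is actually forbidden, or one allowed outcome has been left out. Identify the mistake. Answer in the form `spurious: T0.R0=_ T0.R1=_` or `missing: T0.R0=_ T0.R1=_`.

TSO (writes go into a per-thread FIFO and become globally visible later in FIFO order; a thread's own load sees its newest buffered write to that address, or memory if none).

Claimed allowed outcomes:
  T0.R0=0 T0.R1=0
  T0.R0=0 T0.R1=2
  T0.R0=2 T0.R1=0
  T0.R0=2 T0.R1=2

outcome vector order: (T0.R0,T0.R1)
TSO: 3 outcomes — {00, 02, 22}
claimed∖TSO = {20}

spurious: T0.R0=2 T0.R1=0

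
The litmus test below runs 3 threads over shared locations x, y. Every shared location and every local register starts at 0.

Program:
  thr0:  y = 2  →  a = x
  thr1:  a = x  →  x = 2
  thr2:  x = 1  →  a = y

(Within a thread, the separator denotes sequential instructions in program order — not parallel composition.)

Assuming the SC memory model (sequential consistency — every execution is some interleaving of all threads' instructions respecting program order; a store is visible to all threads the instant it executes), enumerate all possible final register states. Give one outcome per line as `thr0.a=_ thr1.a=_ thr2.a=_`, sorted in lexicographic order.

outcome vector order: (thr0.a,thr1.a,thr2.a)
|SC outcomes| = 10

thr0.a=0 thr1.a=0 thr2.a=2
thr0.a=0 thr1.a=1 thr2.a=2
thr0.a=1 thr1.a=0 thr2.a=0
thr0.a=1 thr1.a=0 thr2.a=2
thr0.a=1 thr1.a=1 thr2.a=0
thr0.a=1 thr1.a=1 thr2.a=2
thr0.a=2 thr1.a=0 thr2.a=0
thr0.a=2 thr1.a=0 thr2.a=2
thr0.a=2 thr1.a=1 thr2.a=0
thr0.a=2 thr1.a=1 thr2.a=2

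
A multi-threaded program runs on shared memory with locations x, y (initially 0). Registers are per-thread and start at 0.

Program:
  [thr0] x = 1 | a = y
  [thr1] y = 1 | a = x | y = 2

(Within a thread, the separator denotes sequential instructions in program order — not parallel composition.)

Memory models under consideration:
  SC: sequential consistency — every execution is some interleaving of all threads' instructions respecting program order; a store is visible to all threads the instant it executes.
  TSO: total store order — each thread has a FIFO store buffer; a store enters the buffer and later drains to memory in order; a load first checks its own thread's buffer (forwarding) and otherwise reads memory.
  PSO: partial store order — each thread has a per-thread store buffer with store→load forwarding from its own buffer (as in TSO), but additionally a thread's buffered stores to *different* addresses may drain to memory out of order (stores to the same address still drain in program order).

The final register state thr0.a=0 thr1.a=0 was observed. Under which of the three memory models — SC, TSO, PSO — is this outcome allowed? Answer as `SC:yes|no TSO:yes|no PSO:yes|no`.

SC:no TSO:yes PSO:yes

outcome vector order: (thr0.a,thr1.a)
[SC] allowed = {01, 10, 11, 20, 21}
[TSO] allowed = {00, 01, 10, 11, 20, 21}
[PSO] allowed = {00, 01, 10, 11, 20, 21}
target 00 ∈ {TSO,PSO}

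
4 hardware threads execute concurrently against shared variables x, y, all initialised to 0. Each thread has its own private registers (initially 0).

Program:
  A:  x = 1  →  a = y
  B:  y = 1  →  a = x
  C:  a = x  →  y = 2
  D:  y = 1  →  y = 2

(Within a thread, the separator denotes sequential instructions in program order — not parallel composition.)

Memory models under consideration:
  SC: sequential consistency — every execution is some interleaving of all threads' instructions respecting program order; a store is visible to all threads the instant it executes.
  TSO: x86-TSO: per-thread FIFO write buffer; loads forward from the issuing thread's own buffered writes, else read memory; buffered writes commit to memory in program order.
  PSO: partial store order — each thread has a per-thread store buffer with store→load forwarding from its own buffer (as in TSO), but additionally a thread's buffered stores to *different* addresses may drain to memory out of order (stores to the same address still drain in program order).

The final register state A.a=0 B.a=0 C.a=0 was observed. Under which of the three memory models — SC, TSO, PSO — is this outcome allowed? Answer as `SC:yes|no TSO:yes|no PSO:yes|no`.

SC:no TSO:yes PSO:yes

outcome vector order: (A.a,B.a,C.a)
SC: 10 outcomes — {<0 1 0>, <0 1 1>, <1 0 0>, <1 0 1>, <1 1 0>, <1 1 1>, <2 0 0>, <2 0 1>, <2 1 0>, <2 1 1>}
TSO: 12 outcomes — {<0 0 0>, <0 0 1>, <0 1 0>, <0 1 1>, <1 0 0>, <1 0 1>, <1 1 0>, <1 1 1>, <2 0 0>, <2 0 1>, <2 1 0>, <2 1 1>}
PSO: 12 outcomes — {<0 0 0>, <0 0 1>, <0 1 0>, <0 1 1>, <1 0 0>, <1 0 1>, <1 1 0>, <1 1 1>, <2 0 0>, <2 0 1>, <2 1 0>, <2 1 1>}
target <0 0 0> ∈ {TSO,PSO}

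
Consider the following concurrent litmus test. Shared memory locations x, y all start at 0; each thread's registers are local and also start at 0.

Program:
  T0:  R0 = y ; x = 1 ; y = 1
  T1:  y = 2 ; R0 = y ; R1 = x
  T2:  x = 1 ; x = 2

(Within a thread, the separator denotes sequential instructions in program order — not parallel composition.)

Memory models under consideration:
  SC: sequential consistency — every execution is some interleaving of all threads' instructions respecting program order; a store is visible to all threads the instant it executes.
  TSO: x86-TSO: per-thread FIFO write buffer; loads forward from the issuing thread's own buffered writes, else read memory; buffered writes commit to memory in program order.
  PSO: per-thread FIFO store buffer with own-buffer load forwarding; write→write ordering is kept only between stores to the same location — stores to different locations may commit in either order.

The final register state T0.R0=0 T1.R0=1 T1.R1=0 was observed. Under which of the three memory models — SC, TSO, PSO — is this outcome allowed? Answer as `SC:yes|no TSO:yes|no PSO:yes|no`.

SC:no TSO:no PSO:yes

outcome vector order: (T0.R0,T1.R0,T1.R1)
under SC → 0/1/1; 0/1/2; 0/2/0; 0/2/1; 0/2/2; 2/1/1; 2/1/2; 2/2/0; 2/2/1; 2/2/2
under TSO → 0/1/1; 0/1/2; 0/2/0; 0/2/1; 0/2/2; 2/1/1; 2/1/2; 2/2/0; 2/2/1; 2/2/2
under PSO → 0/1/0; 0/1/1; 0/1/2; 0/2/0; 0/2/1; 0/2/2; 2/1/0; 2/1/1; 2/1/2; 2/2/0; 2/2/1; 2/2/2
target 0/1/0 ∈ {PSO}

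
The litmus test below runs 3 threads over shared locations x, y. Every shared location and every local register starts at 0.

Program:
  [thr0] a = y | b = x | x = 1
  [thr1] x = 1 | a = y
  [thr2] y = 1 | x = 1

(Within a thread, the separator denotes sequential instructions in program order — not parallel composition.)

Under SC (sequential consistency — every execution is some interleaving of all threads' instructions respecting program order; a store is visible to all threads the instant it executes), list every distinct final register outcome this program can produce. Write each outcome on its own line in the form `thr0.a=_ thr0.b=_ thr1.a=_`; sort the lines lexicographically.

thr0.a=0 thr0.b=0 thr1.a=0
thr0.a=0 thr0.b=0 thr1.a=1
thr0.a=0 thr0.b=1 thr1.a=0
thr0.a=0 thr0.b=1 thr1.a=1
thr0.a=1 thr0.b=0 thr1.a=1
thr0.a=1 thr0.b=1 thr1.a=0
thr0.a=1 thr0.b=1 thr1.a=1

outcome vector order: (thr0.a,thr0.b,thr1.a)
|SC outcomes| = 7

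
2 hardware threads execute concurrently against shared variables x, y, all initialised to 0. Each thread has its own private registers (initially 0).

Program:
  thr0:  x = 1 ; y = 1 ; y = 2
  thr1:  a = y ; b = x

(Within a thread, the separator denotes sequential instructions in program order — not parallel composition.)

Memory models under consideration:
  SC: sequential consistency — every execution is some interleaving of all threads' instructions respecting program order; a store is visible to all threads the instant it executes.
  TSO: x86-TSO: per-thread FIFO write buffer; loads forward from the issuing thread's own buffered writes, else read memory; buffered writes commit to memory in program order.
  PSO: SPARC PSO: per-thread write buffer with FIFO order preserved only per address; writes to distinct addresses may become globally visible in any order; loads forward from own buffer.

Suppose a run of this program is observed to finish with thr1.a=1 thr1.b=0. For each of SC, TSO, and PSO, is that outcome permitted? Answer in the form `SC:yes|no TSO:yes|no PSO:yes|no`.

outcome vector order: (thr1.a,thr1.b)
SC (4): 0/0, 0/1, 1/1, 2/1
TSO (4): 0/0, 0/1, 1/1, 2/1
PSO (6): 0/0, 0/1, 1/0, 1/1, 2/0, 2/1
target 1/0 ∈ {PSO}

SC:no TSO:no PSO:yes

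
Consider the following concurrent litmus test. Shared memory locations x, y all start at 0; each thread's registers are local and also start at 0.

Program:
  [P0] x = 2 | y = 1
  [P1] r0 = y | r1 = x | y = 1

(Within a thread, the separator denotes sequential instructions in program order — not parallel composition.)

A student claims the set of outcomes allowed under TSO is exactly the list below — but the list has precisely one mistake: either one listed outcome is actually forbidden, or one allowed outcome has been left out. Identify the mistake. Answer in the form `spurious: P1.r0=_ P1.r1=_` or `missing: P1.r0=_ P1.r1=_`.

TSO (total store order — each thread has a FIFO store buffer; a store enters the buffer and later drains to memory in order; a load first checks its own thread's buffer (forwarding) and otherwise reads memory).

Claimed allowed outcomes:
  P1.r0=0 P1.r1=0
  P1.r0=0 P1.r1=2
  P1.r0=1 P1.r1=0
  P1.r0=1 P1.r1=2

outcome vector order: (P1.r0,P1.r1)
TSO (3): 00; 02; 12
claimed∖TSO = {10}

spurious: P1.r0=1 P1.r1=0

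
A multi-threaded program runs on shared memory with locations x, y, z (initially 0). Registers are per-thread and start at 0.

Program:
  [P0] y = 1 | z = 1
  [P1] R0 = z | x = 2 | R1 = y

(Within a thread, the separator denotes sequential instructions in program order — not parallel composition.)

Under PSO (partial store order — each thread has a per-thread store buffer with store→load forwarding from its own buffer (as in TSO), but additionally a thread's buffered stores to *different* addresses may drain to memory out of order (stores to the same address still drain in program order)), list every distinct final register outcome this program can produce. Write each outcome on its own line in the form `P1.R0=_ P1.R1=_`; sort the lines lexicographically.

P1.R0=0 P1.R1=0
P1.R0=0 P1.R1=1
P1.R0=1 P1.R1=0
P1.R0=1 P1.R1=1

outcome vector order: (P1.R0,P1.R1)
|PSO outcomes| = 4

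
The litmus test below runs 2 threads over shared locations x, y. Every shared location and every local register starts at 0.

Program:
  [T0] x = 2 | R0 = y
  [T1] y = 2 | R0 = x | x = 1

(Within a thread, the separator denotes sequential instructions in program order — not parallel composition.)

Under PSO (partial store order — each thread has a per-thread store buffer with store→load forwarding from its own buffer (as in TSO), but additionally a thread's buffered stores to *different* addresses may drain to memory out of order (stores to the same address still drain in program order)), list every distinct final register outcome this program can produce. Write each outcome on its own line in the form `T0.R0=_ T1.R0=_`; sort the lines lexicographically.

T0.R0=0 T1.R0=0
T0.R0=0 T1.R0=2
T0.R0=2 T1.R0=0
T0.R0=2 T1.R0=2

outcome vector order: (T0.R0,T1.R0)
|PSO outcomes| = 4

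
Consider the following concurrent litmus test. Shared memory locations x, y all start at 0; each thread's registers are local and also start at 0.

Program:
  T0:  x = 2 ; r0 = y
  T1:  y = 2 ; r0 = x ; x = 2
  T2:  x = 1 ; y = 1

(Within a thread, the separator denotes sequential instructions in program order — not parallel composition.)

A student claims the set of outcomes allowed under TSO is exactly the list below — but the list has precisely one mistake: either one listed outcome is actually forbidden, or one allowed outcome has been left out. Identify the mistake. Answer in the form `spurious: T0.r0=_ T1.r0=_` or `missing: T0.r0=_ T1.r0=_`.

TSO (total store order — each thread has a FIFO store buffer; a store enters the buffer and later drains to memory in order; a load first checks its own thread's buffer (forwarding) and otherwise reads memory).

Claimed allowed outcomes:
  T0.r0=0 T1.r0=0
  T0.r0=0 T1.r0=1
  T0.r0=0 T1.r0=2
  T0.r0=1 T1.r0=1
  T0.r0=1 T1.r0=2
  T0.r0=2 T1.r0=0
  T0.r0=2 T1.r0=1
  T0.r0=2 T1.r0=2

missing: T0.r0=1 T1.r0=0

outcome vector order: (T0.r0,T1.r0)
under TSO → <0 0>, <0 1>, <0 2>, <1 0>, <1 1>, <1 2>, <2 0>, <2 1>, <2 2>
TSO∖claimed = {<1 0>}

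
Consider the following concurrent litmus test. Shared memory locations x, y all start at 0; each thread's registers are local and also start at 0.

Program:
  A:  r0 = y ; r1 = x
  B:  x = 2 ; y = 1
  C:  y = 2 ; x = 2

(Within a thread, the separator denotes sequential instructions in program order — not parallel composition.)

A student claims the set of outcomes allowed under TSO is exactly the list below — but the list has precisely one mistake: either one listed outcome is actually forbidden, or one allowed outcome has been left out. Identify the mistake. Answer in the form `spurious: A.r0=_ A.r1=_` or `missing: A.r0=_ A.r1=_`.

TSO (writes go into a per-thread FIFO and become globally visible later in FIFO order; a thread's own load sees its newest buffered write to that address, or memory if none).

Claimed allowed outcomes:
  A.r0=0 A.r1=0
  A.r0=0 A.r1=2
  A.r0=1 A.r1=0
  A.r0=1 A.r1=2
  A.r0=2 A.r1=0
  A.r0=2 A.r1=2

spurious: A.r0=1 A.r1=0

outcome vector order: (A.r0,A.r1)
TSO: 5 outcomes — {0/0 0/2 1/2 2/0 2/2}
claimed∖TSO = {1/0}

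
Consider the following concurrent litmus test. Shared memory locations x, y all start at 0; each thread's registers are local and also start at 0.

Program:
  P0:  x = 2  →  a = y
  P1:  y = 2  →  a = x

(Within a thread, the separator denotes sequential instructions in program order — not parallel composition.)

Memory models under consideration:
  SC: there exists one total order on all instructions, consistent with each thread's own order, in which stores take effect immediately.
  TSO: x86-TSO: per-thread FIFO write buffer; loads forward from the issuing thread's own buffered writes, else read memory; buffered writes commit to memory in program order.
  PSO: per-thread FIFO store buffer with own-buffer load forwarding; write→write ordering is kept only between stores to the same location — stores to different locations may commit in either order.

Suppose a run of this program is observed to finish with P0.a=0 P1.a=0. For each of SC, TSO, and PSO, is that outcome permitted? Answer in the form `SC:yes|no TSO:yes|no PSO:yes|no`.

SC:no TSO:yes PSO:yes

outcome vector order: (P0.a,P1.a)
SC: 3 outcomes — {<0 2>; <2 0>; <2 2>}
TSO: 4 outcomes — {<0 0>; <0 2>; <2 0>; <2 2>}
PSO: 4 outcomes — {<0 0>; <0 2>; <2 0>; <2 2>}
target <0 0> ∈ {TSO,PSO}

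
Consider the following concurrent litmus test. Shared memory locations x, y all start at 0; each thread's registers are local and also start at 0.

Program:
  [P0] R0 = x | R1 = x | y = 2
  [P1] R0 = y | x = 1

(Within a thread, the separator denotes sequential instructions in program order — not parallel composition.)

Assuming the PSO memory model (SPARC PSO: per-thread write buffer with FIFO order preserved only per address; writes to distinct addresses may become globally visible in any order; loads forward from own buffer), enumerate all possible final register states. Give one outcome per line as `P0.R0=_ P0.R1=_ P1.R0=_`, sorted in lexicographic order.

P0.R0=0 P0.R1=0 P1.R0=0
P0.R0=0 P0.R1=0 P1.R0=2
P0.R0=0 P0.R1=1 P1.R0=0
P0.R0=1 P0.R1=1 P1.R0=0

outcome vector order: (P0.R0,P0.R1,P1.R0)
|PSO outcomes| = 4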